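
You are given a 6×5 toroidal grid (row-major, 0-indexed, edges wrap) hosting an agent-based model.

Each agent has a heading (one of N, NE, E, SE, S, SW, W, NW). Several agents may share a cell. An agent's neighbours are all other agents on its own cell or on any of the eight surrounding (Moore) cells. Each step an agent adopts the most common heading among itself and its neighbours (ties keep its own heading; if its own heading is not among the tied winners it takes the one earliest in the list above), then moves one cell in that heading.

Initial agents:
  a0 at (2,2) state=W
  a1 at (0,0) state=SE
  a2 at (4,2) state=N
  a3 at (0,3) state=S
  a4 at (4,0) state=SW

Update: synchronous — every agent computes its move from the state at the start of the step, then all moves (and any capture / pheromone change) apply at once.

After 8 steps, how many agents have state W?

t=1: a0@(2,1):W a1@(1,1):SE a2@(3,2):N a3@(1,3):S a4@(5,4):SW
t=2: a0@(2,0):W a1@(2,2):SE a2@(2,2):N a3@(2,3):S a4@(0,3):SW
t=3: a0@(2,4):W a1@(3,3):SE a2@(1,2):N a3@(3,3):S a4@(1,2):SW
t=4: a0@(2,3):W a1@(4,4):SE a2@(0,2):N a3@(4,3):S a4@(2,1):SW
t=5: a0@(2,2):W a1@(5,0):SE a2@(5,2):N a3@(5,3):S a4@(3,0):SW
t=6: a0@(2,1):W a1@(0,1):SE a2@(4,2):N a3@(0,3):S a4@(4,4):SW
t=7: a0@(2,0):W a1@(1,2):SE a2@(3,2):N a3@(1,3):S a4@(5,3):SW
t=8: a0@(2,4):W a1@(2,3):SE a2@(2,2):N a3@(2,3):S a4@(0,2):SW

1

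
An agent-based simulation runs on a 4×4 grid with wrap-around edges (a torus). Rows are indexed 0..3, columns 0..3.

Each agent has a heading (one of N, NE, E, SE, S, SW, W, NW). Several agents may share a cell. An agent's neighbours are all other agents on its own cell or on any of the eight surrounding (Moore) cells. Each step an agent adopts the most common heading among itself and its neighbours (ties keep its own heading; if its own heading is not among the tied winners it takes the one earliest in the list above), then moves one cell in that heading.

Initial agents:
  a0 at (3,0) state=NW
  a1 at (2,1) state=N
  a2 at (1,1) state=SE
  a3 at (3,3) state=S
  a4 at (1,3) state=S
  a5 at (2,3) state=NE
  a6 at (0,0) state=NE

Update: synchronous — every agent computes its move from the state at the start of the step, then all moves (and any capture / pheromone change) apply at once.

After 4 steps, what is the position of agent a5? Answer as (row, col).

t=1: a0@(2,1):NE a1@(1,1):N a2@(2,2):SE a3@(2,0):NE a4@(0,0):NE a5@(3,3):S a6@(1,0):S
t=2: a0@(1,2):NE a1@(0,2):NE a2@(3,3):SE a3@(1,1):NE a4@(1,0):S a5@(2,0):NE a6@(0,1):NE
t=3: a0@(0,3):NE a1@(3,3):NE a2@(2,0):NE a3@(0,2):NE a4@(0,1):NE a5@(1,1):NE a6@(3,2):NE
t=4: a0@(3,0):NE a1@(2,0):NE a2@(1,1):NE a3@(3,3):NE a4@(3,2):NE a5@(0,2):NE a6@(2,3):NE

(0, 2)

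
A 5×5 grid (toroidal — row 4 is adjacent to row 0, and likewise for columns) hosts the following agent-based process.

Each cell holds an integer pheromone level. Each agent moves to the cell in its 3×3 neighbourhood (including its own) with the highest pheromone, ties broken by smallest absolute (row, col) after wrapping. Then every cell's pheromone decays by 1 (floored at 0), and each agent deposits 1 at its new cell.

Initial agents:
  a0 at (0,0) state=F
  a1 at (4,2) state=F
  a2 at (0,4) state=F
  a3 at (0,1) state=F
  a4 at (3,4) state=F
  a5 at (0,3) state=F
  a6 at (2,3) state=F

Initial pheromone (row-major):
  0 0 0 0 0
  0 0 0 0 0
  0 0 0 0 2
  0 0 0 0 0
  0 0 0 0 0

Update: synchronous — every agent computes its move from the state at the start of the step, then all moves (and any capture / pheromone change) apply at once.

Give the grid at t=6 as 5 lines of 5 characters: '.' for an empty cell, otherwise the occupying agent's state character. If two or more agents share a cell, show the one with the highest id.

t=1: a0@(0,0) a1@(0,1) a2@(0,0) a3@(0,0) a4@(2,4) a5@(0,2) a6@(2,4) | pheromone: 3 1 1 0 0 / 0 0 0 0 0 / 0 0 0 0 3 / 0 0 0 0 0 / 0 0 0 0 0
t=2: a0@(0,0) a1@(0,0) a2@(0,0) a3@(0,0) a4@(2,4) a5@(0,1) a6@(2,4) | pheromone: 6 1 0 0 0 / 0 0 0 0 0 / 0 0 0 0 4 / 0 0 0 0 0 / 0 0 0 0 0
t=3: a0@(0,0) a1@(0,0) a2@(0,0) a3@(0,0) a4@(2,4) a5@(0,0) a6@(2,4) | pheromone: 10 0 0 0 0 / 0 0 0 0 0 / 0 0 0 0 5 / 0 0 0 0 0 / 0 0 0 0 0
t=4: a0@(0,0) a1@(0,0) a2@(0,0) a3@(0,0) a4@(2,4) a5@(0,0) a6@(2,4) | pheromone: 14 0 0 0 0 / 0 0 0 0 0 / 0 0 0 0 6 / 0 0 0 0 0 / 0 0 0 0 0
t=5: a0@(0,0) a1@(0,0) a2@(0,0) a3@(0,0) a4@(2,4) a5@(0,0) a6@(2,4) | pheromone: 18 0 0 0 0 / 0 0 0 0 0 / 0 0 0 0 7 / 0 0 0 0 0 / 0 0 0 0 0
t=6: a0@(0,0) a1@(0,0) a2@(0,0) a3@(0,0) a4@(2,4) a5@(0,0) a6@(2,4) | pheromone: 22 0 0 0 0 / 0 0 0 0 0 / 0 0 0 0 8 / 0 0 0 0 0 / 0 0 0 0 0

F....
.....
....F
.....
.....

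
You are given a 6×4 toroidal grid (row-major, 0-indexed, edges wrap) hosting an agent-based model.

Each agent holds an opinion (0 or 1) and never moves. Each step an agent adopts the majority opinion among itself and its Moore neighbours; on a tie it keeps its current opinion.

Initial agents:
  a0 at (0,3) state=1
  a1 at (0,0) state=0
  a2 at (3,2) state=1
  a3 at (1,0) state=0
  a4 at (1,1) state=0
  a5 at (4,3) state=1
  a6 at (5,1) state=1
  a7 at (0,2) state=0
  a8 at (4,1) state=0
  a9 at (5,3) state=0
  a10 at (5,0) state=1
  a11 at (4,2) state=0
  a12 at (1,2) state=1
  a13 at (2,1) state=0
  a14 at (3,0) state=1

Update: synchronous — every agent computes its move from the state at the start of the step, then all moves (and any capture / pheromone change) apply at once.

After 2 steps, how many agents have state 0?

t=1: a0@(0,3):0 a1@(0,0):0 a2@(3,2):0 a3@(1,0):0 a4@(1,1):0 a5@(4,3):1 a6@(5,1):0 a7@(0,2):0 a8@(4,1):1 a9@(5,3):0 a10@(5,0):1 a11@(4,2):0 a12@(1,2):0 a13@(2,1):0 a14@(3,0):1
t=2: a0@(0,3):0 a1@(0,0):0 a2@(3,2):0 a3@(1,0):0 a4@(1,1):0 a5@(4,3):1 a6@(5,1):0 a7@(0,2):0 a8@(4,1):1 a9@(5,3):0 a10@(5,0):0 a11@(4,2):0 a12@(1,2):0 a13@(2,1):0 a14@(3,0):1

12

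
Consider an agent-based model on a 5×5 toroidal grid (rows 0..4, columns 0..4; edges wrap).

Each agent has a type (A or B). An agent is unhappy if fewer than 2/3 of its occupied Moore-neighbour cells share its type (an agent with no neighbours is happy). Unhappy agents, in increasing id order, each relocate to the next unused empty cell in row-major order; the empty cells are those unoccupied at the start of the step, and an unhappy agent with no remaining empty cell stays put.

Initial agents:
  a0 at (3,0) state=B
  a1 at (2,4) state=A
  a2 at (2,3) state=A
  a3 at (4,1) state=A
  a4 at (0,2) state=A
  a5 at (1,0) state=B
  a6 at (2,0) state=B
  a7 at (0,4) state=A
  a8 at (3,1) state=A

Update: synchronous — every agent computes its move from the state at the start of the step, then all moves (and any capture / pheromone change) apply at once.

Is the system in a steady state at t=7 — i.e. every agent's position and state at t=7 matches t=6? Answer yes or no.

t=1: a0@(0,0):B a1@(0,1):A a2@(2,3):A a3@(4,1):A a4@(0,2):A a5@(0,3):B a6@(1,1):B a7@(1,2):A a8@(1,3):A
t=2: a0@(0,4):B a1@(1,0):A a2@(2,3):A a3@(4,1):A a4@(0,2):A a5@(1,4):B a6@(2,0):B a7@(1,2):A a8@(1,3):A
t=3: a0@(0,0):B a1@(0,1):A a2@(2,3):A a3@(4,1):A a4@(0,2):A a5@(0,3):B a6@(1,1):B a7@(1,2):A a8@(2,1):A
t=4: a0@(0,4):B a1@(1,0):A a2@(2,3):A a3@(4,1):A a4@(1,3):A a5@(1,4):B a6@(2,0):B a7@(1,2):A a8@(2,2):A
t=5: a0@(0,0):B a1@(0,1):A a2@(2,3):A a3@(4,1):A a4@(0,2):A a5@(0,3):B a6@(1,1):B a7@(1,2):A a8@(2,2):A
t=6: a0@(0,4):B a1@(1,0):A a2@(2,3):A a3@(4,1):A a4@(1,3):A a5@(1,4):B a6@(2,0):B a7@(1,2):A a8@(2,2):A
t=7: a0@(0,0):B a1@(0,1):A a2@(2,3):A a3@(4,1):A a4@(0,2):A a5@(0,3):B a6@(1,1):B a7@(1,2):A a8@(2,2):A

no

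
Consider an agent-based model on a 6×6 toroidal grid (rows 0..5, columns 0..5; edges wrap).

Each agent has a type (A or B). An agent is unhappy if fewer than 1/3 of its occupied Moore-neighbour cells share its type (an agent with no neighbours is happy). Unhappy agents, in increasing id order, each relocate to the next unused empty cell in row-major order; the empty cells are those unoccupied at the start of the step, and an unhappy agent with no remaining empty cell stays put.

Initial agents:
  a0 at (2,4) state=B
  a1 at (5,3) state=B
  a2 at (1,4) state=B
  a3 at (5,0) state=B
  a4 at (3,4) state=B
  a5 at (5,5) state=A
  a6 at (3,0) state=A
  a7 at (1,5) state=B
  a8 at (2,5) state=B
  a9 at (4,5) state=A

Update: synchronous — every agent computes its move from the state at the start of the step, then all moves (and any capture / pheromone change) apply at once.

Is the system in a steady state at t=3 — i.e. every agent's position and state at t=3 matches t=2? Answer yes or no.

yes

t=1: a0@(2,4):B a1@(5,3):B a2@(1,4):B a3@(0,0):B a4@(3,4):B a5@(5,5):A a6@(3,0):A a7@(1,5):B a8@(2,5):B a9@(4,5):A
t=2: (unchanged — steady state)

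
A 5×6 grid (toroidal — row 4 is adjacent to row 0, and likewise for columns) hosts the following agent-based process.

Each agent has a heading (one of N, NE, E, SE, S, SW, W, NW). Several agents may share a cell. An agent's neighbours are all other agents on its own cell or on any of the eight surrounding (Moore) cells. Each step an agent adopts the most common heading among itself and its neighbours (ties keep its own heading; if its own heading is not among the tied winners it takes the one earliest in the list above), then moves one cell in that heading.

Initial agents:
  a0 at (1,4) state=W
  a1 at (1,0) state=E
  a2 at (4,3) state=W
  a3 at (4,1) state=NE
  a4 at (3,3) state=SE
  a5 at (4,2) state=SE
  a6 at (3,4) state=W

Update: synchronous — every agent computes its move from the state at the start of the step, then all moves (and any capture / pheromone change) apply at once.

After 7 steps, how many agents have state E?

1

t=1: a0@(1,3):W a1@(1,1):E a2@(4,2):W a3@(3,2):NE a4@(4,4):SE a5@(0,3):SE a6@(3,3):W
t=2: a0@(1,2):W a1@(1,2):E a2@(4,1):W a3@(3,1):W a4@(0,5):SE a5@(1,4):SE a6@(3,2):W
t=3: a0@(1,1):W a1@(1,3):E a2@(4,0):W a3@(3,0):W a4@(1,0):SE a5@(2,5):SE a6@(3,1):W
t=4: a0@(1,0):W a1@(1,4):E a2@(4,5):W a3@(3,5):W a4@(2,1):SE a5@(3,0):SE a6@(3,0):W
t=5: a0@(1,5):W a1@(1,5):E a2@(4,4):W a3@(3,4):W a4@(3,2):SE a5@(3,5):W a6@(3,5):W
t=6: a0@(1,4):W a1@(1,0):E a2@(4,3):W a3@(3,3):W a4@(4,3):SE a5@(3,4):W a6@(3,4):W
t=7: a0@(1,3):W a1@(1,1):E a2@(4,2):W a3@(3,2):W a4@(4,2):W a5@(3,3):W a6@(3,3):W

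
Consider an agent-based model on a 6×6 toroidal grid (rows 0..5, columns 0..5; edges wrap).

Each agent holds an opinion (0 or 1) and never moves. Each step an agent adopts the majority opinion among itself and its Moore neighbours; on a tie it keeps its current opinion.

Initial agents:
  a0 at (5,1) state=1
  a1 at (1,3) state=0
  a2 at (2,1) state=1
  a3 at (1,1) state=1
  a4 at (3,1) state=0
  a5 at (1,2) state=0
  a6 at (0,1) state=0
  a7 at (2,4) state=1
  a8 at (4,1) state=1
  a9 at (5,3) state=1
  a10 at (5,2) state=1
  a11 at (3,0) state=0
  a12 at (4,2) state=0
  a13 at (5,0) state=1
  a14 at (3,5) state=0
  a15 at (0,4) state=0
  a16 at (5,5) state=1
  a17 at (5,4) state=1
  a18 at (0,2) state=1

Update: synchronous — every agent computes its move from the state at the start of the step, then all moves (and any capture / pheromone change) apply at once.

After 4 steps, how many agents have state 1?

12

t=1: a0@(5,1):1 a1@(1,3):0 a2@(2,1):0 a3@(1,1):1 a4@(3,1):0 a5@(1,2):0 a6@(0,1):1 a7@(2,4):0 a8@(4,1):1 a9@(5,3):1 a10@(5,2):1 a11@(3,0):0 a12@(4,2):1 a13@(5,0):1 a14@(3,5):0 a15@(0,4):1 a16@(5,5):1 a17@(5,4):1 a18@(0,2):1
t=2: (unchanged — steady state)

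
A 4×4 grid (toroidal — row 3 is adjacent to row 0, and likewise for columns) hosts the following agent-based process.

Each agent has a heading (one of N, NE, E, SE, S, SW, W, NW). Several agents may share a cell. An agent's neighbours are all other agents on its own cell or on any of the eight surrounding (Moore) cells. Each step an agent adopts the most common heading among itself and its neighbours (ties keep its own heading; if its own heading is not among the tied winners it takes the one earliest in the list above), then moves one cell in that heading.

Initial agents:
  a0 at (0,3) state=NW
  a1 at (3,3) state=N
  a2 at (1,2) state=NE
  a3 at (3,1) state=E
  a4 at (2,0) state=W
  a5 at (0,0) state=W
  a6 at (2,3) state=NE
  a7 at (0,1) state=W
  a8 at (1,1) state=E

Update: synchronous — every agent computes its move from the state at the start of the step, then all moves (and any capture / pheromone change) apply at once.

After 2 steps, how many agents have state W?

t=1: a0@(3,2):NW a1@(3,2):W a2@(0,3):NE a3@(3,0):W a4@(2,1):E a5@(0,3):W a6@(1,0):NE a7@(0,0):W a8@(1,0):W
t=2: a0@(3,1):W a1@(3,1):W a2@(0,2):W a3@(3,3):W a4@(2,0):W a5@(0,2):W a6@(1,3):W a7@(0,3):W a8@(1,3):W

9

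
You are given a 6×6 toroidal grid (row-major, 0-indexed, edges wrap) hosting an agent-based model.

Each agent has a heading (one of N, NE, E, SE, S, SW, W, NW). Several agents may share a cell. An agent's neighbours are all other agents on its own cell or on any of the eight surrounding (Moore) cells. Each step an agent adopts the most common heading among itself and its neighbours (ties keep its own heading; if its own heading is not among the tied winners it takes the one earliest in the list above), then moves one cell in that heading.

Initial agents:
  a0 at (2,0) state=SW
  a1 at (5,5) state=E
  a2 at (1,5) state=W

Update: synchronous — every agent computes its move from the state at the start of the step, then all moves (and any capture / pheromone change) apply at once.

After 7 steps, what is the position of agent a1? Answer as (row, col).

(5, 0)

t=1: a0@(3,5):SW a1@(5,0):E a2@(1,4):W
t=2: a0@(4,4):SW a1@(5,1):E a2@(1,3):W
t=3: a0@(5,3):SW a1@(5,2):E a2@(1,2):W
t=4: a0@(0,2):SW a1@(5,3):E a2@(1,1):W
t=5: a0@(1,1):SW a1@(5,4):E a2@(1,0):W
t=6: a0@(2,0):SW a1@(5,5):E a2@(1,5):W
t=7: a0@(3,5):SW a1@(5,0):E a2@(1,4):W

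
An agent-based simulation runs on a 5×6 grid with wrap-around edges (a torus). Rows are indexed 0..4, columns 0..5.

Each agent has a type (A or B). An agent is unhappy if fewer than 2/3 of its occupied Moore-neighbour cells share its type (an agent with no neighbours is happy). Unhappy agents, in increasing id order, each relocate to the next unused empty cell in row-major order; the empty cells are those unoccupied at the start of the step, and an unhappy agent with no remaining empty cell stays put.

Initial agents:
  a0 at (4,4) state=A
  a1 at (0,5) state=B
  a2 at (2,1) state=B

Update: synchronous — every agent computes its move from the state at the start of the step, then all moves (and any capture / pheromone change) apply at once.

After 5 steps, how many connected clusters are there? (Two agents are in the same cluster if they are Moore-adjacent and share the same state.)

3

t=1: a0@(0,0):A a1@(0,1):B a2@(2,1):B
t=2: a0@(0,2):A a1@(0,3):B a2@(2,1):B
t=3: a0@(0,0):A a1@(0,1):B a2@(2,1):B
t=4: a0@(0,2):A a1@(0,3):B a2@(2,1):B
t=5: a0@(0,0):A a1@(0,1):B a2@(2,1):B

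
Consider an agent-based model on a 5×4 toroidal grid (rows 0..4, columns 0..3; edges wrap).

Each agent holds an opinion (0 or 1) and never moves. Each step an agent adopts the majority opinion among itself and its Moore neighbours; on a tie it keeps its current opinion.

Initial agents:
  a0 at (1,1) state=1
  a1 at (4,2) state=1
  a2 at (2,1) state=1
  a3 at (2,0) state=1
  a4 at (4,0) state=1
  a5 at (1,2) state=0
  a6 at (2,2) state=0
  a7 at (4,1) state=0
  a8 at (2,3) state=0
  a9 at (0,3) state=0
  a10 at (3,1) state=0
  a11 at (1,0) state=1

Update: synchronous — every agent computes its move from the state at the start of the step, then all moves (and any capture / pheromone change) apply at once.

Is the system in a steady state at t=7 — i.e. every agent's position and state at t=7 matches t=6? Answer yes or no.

t=1: a0@(1,1):1 a1@(4,2):0 a2@(2,1):1 a3@(2,0):1 a4@(4,0):0 a5@(1,2):0 a6@(2,2):0 a7@(4,1):0 a8@(2,3):0 a9@(0,3):1 a10@(3,1):1 a11@(1,0):1
t=2: a0@(1,1):1 a1@(4,2):0 a2@(2,1):1 a3@(2,0):1 a4@(4,0):0 a5@(1,2):0 a6@(2,2):0 a7@(4,1):0 a8@(2,3):0 a9@(0,3):0 a10@(3,1):0 a11@(1,0):1
t=3: (unchanged — steady state)

yes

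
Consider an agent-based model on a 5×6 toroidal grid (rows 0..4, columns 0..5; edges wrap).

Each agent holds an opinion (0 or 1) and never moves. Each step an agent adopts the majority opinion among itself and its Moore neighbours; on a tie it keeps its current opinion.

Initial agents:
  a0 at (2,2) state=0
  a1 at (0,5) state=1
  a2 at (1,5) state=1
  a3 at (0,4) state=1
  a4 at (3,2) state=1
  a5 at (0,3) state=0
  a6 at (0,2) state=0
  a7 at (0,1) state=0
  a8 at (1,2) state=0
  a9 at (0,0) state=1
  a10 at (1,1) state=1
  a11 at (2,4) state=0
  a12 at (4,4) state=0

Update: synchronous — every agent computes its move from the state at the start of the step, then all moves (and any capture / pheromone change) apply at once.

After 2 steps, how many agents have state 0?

t=1: a0@(2,2):0 a1@(0,5):1 a2@(1,5):1 a3@(0,4):1 a4@(3,2):1 a5@(0,3):0 a6@(0,2):0 a7@(0,1):0 a8@(1,2):0 a9@(0,0):1 a10@(1,1):0 a11@(2,4):0 a12@(4,4):0
t=2: (unchanged — steady state)

8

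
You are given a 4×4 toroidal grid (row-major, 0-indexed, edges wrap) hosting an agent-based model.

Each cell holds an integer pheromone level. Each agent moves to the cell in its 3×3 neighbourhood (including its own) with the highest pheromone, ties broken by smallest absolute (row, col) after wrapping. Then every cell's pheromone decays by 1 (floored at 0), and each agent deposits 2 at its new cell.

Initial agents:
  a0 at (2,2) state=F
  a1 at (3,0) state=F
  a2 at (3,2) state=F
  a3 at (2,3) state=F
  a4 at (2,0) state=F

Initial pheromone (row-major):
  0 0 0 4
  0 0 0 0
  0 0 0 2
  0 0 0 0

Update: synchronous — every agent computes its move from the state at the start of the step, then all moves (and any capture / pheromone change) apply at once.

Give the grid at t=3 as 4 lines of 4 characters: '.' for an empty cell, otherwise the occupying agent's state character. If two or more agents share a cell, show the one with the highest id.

t=1: a0@(2,3) a1@(0,3) a2@(0,3) a3@(2,3) a4@(2,3) | pheromone: 0 0 0 7 / 0 0 0 0 / 0 0 0 7 / 0 0 0 0
t=2: a0@(2,3) a1@(0,3) a2@(0,3) a3@(2,3) a4@(2,3) | pheromone: 0 0 0 10 / 0 0 0 0 / 0 0 0 12 / 0 0 0 0
t=3: a0@(2,3) a1@(0,3) a2@(0,3) a3@(2,3) a4@(2,3) | pheromone: 0 0 0 13 / 0 0 0 0 / 0 0 0 17 / 0 0 0 0

...F
....
...F
....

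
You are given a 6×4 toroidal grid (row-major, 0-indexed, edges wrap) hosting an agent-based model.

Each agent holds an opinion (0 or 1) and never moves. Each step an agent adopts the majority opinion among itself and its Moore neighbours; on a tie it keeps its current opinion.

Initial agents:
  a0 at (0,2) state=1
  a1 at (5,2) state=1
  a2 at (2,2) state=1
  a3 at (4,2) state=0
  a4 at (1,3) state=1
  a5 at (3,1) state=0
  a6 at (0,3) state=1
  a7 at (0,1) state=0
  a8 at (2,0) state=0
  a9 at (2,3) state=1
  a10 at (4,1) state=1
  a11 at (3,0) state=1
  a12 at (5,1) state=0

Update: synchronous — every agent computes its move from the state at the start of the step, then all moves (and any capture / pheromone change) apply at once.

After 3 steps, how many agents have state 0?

t=1: a0@(0,2):1 a1@(5,2):1 a2@(2,2):1 a3@(4,2):0 a4@(1,3):1 a5@(3,1):0 a6@(0,3):1 a7@(0,1):0 a8@(2,0):1 a9@(2,3):1 a10@(4,1):1 a11@(3,0):1 a12@(5,1):0
t=2: a0@(0,2):1 a1@(5,2):1 a2@(2,2):1 a3@(4,2):0 a4@(1,3):1 a5@(3,1):1 a6@(0,3):1 a7@(0,1):0 a8@(2,0):1 a9@(2,3):1 a10@(4,1):1 a11@(3,0):1 a12@(5,1):0
t=3: a0@(0,2):1 a1@(5,2):1 a2@(2,2):1 a3@(4,2):1 a4@(1,3):1 a5@(3,1):1 a6@(0,3):1 a7@(0,1):0 a8@(2,0):1 a9@(2,3):1 a10@(4,1):1 a11@(3,0):1 a12@(5,1):0

2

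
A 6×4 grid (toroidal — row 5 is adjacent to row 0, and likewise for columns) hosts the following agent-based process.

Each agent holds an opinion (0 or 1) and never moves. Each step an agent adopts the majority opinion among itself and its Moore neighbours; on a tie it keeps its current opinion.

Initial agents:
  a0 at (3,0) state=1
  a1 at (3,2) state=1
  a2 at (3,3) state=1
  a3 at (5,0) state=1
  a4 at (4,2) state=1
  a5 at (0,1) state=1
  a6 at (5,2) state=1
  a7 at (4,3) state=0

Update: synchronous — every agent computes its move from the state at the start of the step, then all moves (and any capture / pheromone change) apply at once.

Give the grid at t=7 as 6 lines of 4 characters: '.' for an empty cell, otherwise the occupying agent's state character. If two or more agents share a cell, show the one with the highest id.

.1..
....
....
1.11
..11
1.1.

t=1: a0@(3,0):1 a1@(3,2):1 a2@(3,3):1 a3@(5,0):1 a4@(4,2):1 a5@(0,1):1 a6@(5,2):1 a7@(4,3):1
t=2: (unchanged — steady state)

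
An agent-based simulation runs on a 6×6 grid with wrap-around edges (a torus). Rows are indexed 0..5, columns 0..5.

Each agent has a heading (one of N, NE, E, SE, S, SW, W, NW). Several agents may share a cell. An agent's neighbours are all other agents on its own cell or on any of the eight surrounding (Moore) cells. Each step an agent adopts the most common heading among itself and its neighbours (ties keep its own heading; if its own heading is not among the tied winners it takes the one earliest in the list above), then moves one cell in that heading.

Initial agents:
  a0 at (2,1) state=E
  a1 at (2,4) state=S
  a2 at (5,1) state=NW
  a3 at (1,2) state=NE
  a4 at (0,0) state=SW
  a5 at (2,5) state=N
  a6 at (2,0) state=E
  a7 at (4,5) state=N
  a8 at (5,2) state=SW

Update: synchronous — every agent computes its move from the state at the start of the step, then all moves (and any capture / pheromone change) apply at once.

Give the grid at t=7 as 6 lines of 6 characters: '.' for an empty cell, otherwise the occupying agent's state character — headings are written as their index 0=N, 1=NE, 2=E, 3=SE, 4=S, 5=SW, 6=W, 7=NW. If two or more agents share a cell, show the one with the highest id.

t=1: a0@(2,2):E a1@(3,4):S a2@(0,0):SW a3@(0,3):NE a4@(1,5):SW a5@(1,5):N a6@(2,1):E a7@(3,5):N a8@(0,1):SW
t=2: a0@(2,3):E a1@(4,4):S a2@(1,5):SW a3@(5,4):NE a4@(2,4):SW a5@(2,4):SW a6@(2,2):E a7@(2,5):N a8@(1,0):SW
t=3: a0@(2,4):E a1@(5,4):S a2@(2,4):SW a3@(4,5):NE a4@(3,3):SW a5@(3,3):SW a6@(2,3):E a7@(3,4):SW a8@(2,5):SW
t=4: a0@(3,3):SW a1@(0,4):S a2@(3,3):SW a3@(3,0):NE a4@(4,2):SW a5@(4,2):SW a6@(3,2):SW a7@(4,3):SW a8@(3,4):SW
t=5: a0@(4,2):SW a1@(1,4):S a2@(4,2):SW a3@(2,1):NE a4@(5,1):SW a5@(5,1):SW a6@(4,1):SW a7@(5,2):SW a8@(4,3):SW
t=6: a0@(5,1):SW a1@(2,4):S a2@(5,1):SW a3@(1,2):NE a4@(0,0):SW a5@(0,0):SW a6@(5,0):SW a7@(0,1):SW a8@(5,2):SW
t=7: a0@(0,0):SW a1@(3,4):S a2@(0,0):SW a3@(0,3):NE a4@(1,5):SW a5@(1,5):SW a6@(0,5):SW a7@(1,0):SW a8@(0,1):SW

55.1.5
5....5
......
....4.
......
......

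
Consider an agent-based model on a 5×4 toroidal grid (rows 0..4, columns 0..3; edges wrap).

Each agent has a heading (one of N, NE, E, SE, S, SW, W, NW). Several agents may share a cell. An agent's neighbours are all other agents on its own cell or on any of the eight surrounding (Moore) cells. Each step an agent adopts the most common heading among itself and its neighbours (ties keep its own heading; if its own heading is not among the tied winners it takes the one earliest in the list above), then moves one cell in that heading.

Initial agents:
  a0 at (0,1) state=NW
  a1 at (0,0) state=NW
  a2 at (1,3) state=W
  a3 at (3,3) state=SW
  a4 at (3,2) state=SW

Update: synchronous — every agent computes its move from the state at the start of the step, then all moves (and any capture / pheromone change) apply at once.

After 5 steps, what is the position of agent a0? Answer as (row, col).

(0, 0)

t=1: a0@(4,0):NW a1@(4,3):NW a2@(1,2):W a3@(4,2):SW a4@(4,1):SW
t=2: a0@(3,3):NW a1@(3,2):NW a2@(1,1):W a3@(0,1):SW a4@(0,0):SW
t=3: a0@(2,2):NW a1@(2,1):NW a2@(2,0):SW a3@(1,0):SW a4@(1,3):SW
t=4: a0@(1,1):NW a1@(1,0):NW a2@(3,3):SW a3@(2,3):SW a4@(2,2):SW
t=5: a0@(0,0):NW a1@(0,3):NW a2@(4,2):SW a3@(3,2):SW a4@(3,1):SW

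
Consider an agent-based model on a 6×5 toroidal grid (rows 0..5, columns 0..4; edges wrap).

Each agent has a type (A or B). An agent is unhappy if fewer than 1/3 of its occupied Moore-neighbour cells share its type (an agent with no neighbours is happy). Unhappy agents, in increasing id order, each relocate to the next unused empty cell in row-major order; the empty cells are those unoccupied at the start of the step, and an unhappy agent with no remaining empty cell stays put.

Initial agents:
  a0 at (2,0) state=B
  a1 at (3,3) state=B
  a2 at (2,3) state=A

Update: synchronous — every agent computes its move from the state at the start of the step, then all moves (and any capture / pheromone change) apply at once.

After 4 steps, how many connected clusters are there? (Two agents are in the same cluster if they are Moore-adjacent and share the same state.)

3

t=1: a0@(2,0):B a1@(0,0):B a2@(0,1):A
t=2: a0@(2,0):B a1@(0,2):B a2@(0,3):A
t=3: a0@(2,0):B a1@(0,0):B a2@(0,1):A
t=4: a0@(2,0):B a1@(0,2):B a2@(0,3):A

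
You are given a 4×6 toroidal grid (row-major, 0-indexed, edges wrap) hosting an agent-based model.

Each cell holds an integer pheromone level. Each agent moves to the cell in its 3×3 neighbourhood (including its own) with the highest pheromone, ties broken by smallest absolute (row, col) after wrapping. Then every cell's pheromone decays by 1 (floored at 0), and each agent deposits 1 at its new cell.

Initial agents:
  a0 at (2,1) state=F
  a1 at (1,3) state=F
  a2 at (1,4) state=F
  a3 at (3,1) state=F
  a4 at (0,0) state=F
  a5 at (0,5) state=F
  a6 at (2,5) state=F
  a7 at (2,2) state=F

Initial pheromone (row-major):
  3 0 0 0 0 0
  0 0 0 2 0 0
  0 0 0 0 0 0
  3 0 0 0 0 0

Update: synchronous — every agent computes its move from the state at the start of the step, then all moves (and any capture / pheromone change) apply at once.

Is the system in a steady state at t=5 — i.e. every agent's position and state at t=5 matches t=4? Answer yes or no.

yes

t=1: a0@(3,0) a1@(1,3) a2@(1,3) a3@(0,0) a4@(0,0) a5@(0,0) a6@(3,0) a7@(1,3) | pheromone: 5 0 0 0 0 0 / 0 0 0 4 0 0 / 0 0 0 0 0 0 / 4 0 0 0 0 0
t=2: a0@(0,0) a1@(1,3) a2@(1,3) a3@(0,0) a4@(0,0) a5@(0,0) a6@(0,0) a7@(1,3) | pheromone: 9 0 0 0 0 0 / 0 0 0 6 0 0 / 0 0 0 0 0 0 / 3 0 0 0 0 0
t=3: a0@(0,0) a1@(1,3) a2@(1,3) a3@(0,0) a4@(0,0) a5@(0,0) a6@(0,0) a7@(1,3) | pheromone: 13 0 0 0 0 0 / 0 0 0 8 0 0 / 0 0 0 0 0 0 / 2 0 0 0 0 0
t=4: a0@(0,0) a1@(1,3) a2@(1,3) a3@(0,0) a4@(0,0) a5@(0,0) a6@(0,0) a7@(1,3) | pheromone: 17 0 0 0 0 0 / 0 0 0 10 0 0 / 0 0 0 0 0 0 / 1 0 0 0 0 0
t=5: a0@(0,0) a1@(1,3) a2@(1,3) a3@(0,0) a4@(0,0) a5@(0,0) a6@(0,0) a7@(1,3) | pheromone: 21 0 0 0 0 0 / 0 0 0 12 0 0 / 0 0 0 0 0 0 / 0 0 0 0 0 0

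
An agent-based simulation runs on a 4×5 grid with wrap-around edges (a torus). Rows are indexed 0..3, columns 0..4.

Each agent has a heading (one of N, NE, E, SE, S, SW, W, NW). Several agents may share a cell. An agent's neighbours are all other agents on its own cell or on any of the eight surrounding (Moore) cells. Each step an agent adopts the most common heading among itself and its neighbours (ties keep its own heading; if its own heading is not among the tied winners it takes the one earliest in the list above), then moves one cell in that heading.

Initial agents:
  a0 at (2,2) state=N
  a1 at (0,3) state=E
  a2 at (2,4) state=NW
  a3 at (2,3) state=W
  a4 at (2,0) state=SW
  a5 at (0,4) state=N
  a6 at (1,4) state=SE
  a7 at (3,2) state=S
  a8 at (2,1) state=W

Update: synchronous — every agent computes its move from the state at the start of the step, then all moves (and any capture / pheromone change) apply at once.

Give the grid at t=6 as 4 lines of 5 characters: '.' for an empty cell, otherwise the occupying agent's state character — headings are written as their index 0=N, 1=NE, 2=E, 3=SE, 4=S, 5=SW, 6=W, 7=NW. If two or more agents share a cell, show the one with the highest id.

6....
....6
6666.
.6...

t=1: a0@(2,1):W a1@(0,4):E a2@(1,3):NW a3@(2,2):W a4@(3,4):SW a5@(3,4):N a6@(2,0):SE a7@(3,1):W a8@(2,0):W
t=2: a0@(2,0):W a1@(0,0):E a2@(0,2):NW a3@(2,1):W a4@(0,3):SW a5@(2,4):N a6@(2,4):W a7@(3,0):W a8@(2,4):W
t=3: a0@(2,4):W a1@(0,1):E a2@(3,1):NW a3@(2,0):W a4@(1,2):SW a5@(2,3):W a6@(2,3):W a7@(3,4):W a8@(2,3):W
t=4: a0@(2,3):W a1@(0,2):E a2@(2,0):NW a3@(2,4):W a4@(1,1):W a5@(2,2):W a6@(2,2):W a7@(3,3):W a8@(2,2):W
t=5: a0@(2,2):W a1@(0,1):W a2@(2,4):W a3@(2,3):W a4@(1,0):W a5@(2,1):W a6@(2,1):W a7@(3,2):W a8@(2,1):W
t=6: a0@(2,1):W a1@(0,0):W a2@(2,3):W a3@(2,2):W a4@(1,4):W a5@(2,0):W a6@(2,0):W a7@(3,1):W a8@(2,0):W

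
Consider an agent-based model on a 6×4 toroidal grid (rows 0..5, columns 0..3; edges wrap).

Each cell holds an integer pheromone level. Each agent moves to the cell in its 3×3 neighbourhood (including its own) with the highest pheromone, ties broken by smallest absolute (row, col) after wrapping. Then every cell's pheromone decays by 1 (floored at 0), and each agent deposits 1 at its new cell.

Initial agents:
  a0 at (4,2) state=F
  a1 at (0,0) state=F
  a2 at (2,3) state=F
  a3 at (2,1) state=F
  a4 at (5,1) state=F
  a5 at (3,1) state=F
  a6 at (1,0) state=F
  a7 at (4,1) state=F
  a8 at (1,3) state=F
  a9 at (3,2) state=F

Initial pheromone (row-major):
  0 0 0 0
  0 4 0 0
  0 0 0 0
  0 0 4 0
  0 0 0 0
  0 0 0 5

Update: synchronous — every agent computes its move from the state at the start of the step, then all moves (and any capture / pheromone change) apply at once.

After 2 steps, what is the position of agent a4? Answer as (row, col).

(5, 3)

t=1: a0@(5,3) a1@(5,3) a2@(3,2) a3@(1,1) a4@(0,0) a5@(3,2) a6@(1,1) a7@(3,2) a8@(0,0) a9@(3,2) | pheromone: 2 0 0 0 / 0 5 0 0 / 0 0 0 0 / 0 0 7 0 / 0 0 0 0 / 0 0 0 6
t=2: a0@(5,3) a1@(5,3) a2@(3,2) a3@(1,1) a4@(5,3) a5@(3,2) a6@(1,1) a7@(3,2) a8@(5,3) a9@(3,2) | pheromone: 1 0 0 0 / 0 6 0 0 / 0 0 0 0 / 0 0 10 0 / 0 0 0 0 / 0 0 0 9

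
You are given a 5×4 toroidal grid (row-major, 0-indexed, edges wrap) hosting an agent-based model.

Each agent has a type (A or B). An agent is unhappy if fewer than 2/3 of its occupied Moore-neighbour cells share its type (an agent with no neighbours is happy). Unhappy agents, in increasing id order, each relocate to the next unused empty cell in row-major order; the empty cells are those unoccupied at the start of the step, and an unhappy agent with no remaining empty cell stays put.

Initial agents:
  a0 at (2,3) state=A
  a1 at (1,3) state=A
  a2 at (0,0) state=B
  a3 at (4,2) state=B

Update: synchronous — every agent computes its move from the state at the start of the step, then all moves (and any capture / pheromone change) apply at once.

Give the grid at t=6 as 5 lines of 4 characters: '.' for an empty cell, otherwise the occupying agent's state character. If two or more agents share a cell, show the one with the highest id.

A..A
B..B
....
....
....

t=1: a0@(2,3):A a1@(0,1):A a2@(0,2):B a3@(4,2):B
t=2: a0@(2,3):A a1@(0,0):A a2@(0,3):B a3@(1,0):B
t=3: a0@(0,1):A a1@(0,2):A a2@(1,1):B a3@(1,2):B
t=4: a0@(0,0):A a1@(0,3):A a2@(1,0):B a3@(1,3):B
t=5: a0@(0,1):A a1@(0,2):A a2@(1,1):B a3@(1,2):B
t=6: a0@(0,0):A a1@(0,3):A a2@(1,0):B a3@(1,3):B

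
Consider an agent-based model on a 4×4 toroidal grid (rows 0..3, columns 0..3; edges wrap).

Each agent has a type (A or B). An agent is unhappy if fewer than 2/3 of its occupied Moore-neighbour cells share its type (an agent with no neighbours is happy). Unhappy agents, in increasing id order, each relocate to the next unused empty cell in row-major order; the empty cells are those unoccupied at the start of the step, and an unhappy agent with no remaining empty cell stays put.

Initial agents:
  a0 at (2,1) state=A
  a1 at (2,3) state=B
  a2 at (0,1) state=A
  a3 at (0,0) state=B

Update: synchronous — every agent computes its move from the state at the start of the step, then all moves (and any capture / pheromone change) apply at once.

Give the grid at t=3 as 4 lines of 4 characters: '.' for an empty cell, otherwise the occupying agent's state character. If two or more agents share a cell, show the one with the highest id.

..AB
....
.A.B
....

t=1: a0@(2,1):A a1@(2,3):B a2@(0,2):A a3@(0,3):B
t=2: a0@(2,1):A a1@(2,3):B a2@(0,0):A a3@(0,1):B
t=3: a0@(2,1):A a1@(2,3):B a2@(0,2):A a3@(0,3):B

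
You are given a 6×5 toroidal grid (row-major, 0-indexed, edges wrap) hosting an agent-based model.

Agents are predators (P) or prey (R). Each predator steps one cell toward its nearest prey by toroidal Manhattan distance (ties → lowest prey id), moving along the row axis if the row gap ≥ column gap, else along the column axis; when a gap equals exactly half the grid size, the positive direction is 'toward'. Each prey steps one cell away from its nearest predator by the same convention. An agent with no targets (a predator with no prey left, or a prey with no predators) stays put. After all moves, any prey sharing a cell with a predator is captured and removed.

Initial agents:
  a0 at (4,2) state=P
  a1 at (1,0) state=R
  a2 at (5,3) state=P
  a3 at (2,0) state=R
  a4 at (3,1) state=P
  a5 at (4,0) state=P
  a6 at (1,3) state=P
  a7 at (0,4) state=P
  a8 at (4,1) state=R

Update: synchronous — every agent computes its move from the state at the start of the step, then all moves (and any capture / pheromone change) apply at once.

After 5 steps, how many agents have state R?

t=1: a0@(4,1):P a1@(1,1):R a2@(5,2):P a3@(1,0):R a4@(4,1):P a5@(4,1):P a6@(1,4):P a7@(1,4):P a8@(4,0):R
t=2: a0@(4,0):P a1@(1,2):R a2@(0,2):P a3@(1,1):R a4@(4,0):P a5@(4,0):P a6@(1,0):P a7@(1,0):P a8@(4,4):R
t=3: a0@(4,4):P a1@(2,2):R a2@(1,2):P a4@(4,4):P a5@(4,4):P a6@(1,1):P a7@(1,1):P a8@(4,3):R
t=4: a0@(4,3):P a1@(3,2):R a2@(2,2):P a4@(4,3):P a5@(4,3):P a6@(2,1):P a7@(2,1):P a8@(4,2):R
t=5: a0@(4,2):P a2@(3,2):P a4@(4,2):P a5@(4,2):P a6@(3,1):P a7@(3,1):P a8@(4,1):R

1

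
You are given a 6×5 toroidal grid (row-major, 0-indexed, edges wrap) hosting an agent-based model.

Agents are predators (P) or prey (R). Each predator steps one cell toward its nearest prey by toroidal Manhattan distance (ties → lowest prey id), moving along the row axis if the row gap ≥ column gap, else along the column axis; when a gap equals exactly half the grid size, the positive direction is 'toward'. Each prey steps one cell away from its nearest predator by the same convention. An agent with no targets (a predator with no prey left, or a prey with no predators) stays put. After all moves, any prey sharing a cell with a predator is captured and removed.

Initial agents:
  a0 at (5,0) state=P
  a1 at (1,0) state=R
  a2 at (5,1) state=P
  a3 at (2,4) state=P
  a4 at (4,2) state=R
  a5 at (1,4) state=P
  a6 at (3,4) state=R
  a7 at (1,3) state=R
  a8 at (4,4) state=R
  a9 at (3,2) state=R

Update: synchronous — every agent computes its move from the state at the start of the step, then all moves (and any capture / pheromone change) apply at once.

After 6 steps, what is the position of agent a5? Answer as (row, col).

(2, 4)

t=1: a0@(0,0):P a1@(1,1):R a2@(4,1):P a3@(3,4):P a4@(3,2):R a5@(1,0):P a6@(4,4):R a7@(1,2):R a9@(2,2):R
t=2: a0@(1,0):P a1@(1,2):R a2@(3,1):P a3@(4,4):P a4@(2,2):R a5@(1,1):P a6@(5,4):R a7@(1,3):R a9@(1,2):R
t=3: a0@(1,1):P a1@(1,3):R a2@(2,1):P a3@(5,4):P a5@(1,2):P a6@(0,4):R a9@(1,3):R
t=4: a0@(1,2):P a1@(1,4):R a2@(2,2):P a3@(0,4):P a5@(1,3):P a6@(1,4):R a9@(1,4):R
t=5: a0@(1,3):P a1@(2,4):R a2@(2,3):P a3@(1,4):P a5@(1,4):P a6@(2,4):R a9@(2,4):R
t=6: a0@(2,3):P a1@(2,0):R a2@(2,4):P a3@(2,4):P a5@(2,4):P a6@(2,0):R a9@(2,0):R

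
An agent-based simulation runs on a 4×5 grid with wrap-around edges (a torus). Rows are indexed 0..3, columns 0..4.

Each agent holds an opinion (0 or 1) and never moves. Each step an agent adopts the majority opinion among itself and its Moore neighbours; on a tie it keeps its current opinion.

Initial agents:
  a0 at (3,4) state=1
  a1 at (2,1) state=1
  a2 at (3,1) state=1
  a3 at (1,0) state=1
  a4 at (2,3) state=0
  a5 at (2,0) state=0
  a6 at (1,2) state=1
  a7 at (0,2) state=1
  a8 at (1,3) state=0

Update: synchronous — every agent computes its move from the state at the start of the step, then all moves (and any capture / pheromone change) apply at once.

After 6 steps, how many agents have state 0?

t=1: a0@(3,4):0 a1@(2,1):1 a2@(3,1):1 a3@(1,0):1 a4@(2,3):0 a5@(2,0):1 a6@(1,2):1 a7@(0,2):1 a8@(1,3):0
t=2: (unchanged — steady state)

3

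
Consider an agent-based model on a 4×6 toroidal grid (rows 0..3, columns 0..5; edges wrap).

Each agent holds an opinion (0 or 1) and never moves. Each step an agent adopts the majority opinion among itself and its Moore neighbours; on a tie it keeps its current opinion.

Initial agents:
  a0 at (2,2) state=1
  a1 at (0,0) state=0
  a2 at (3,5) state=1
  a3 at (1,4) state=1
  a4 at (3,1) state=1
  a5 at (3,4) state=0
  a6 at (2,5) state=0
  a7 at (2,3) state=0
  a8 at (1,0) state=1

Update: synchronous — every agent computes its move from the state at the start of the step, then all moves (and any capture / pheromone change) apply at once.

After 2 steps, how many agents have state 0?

t=1: a0@(2,2):1 a1@(0,0):1 a2@(3,5):0 a3@(1,4):0 a4@(3,1):1 a5@(3,4):0 a6@(2,5):1 a7@(2,3):0 a8@(1,0):0
t=2: a0@(2,2):1 a1@(0,0):1 a2@(3,5):0 a3@(1,4):0 a4@(3,1):1 a5@(3,4):0 a6@(2,5):0 a7@(2,3):0 a8@(1,0):1

5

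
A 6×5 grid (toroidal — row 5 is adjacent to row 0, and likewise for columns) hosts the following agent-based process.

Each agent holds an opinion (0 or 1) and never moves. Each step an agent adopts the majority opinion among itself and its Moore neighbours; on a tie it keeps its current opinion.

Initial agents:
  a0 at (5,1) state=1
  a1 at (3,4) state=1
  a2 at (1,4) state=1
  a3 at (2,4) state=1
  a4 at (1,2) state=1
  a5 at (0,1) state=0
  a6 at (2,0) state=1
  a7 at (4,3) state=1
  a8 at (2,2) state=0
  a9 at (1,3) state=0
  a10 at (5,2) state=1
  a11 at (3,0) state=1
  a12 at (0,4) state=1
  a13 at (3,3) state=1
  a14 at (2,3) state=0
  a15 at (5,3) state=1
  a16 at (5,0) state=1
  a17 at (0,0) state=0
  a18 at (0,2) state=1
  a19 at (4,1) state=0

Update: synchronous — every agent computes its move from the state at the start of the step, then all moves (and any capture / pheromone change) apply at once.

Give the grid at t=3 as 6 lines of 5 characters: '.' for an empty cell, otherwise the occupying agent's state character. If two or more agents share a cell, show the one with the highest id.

111.1
..111
1.111
1..11
.1.1.
1111.

t=1: a0@(5,1):1 a1@(3,4):1 a2@(1,4):1 a3@(2,4):1 a4@(1,2):0 a5@(0,1):1 a6@(2,0):1 a7@(4,3):1 a8@(2,2):0 a9@(1,3):1 a10@(5,2):1 a11@(3,0):1 a12@(0,4):1 a13@(3,3):1 a14@(2,3):1 a15@(5,3):1 a16@(5,0):1 a17@(0,0):1 a18@(0,2):1 a19@(4,1):1
t=2: a0@(5,1):1 a1@(3,4):1 a2@(1,4):1 a3@(2,4):1 a4@(1,2):1 a5@(0,1):1 a6@(2,0):1 a7@(4,3):1 a8@(2,2):1 a9@(1,3):1 a10@(5,2):1 a11@(3,0):1 a12@(0,4):1 a13@(3,3):1 a14@(2,3):1 a15@(5,3):1 a16@(5,0):1 a17@(0,0):1 a18@(0,2):1 a19@(4,1):1
t=3: (unchanged — steady state)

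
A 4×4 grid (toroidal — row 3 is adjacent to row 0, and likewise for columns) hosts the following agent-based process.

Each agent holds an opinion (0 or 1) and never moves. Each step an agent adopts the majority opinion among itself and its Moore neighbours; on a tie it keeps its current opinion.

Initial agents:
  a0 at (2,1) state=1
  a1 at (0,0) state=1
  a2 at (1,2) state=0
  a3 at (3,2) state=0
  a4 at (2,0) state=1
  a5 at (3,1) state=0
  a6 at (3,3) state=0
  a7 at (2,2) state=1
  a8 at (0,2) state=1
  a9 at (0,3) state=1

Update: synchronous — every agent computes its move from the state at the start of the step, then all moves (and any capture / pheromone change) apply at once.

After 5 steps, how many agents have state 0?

0

t=1: a0@(2,1):1 a1@(0,0):1 a2@(1,2):1 a3@(3,2):1 a4@(2,0):1 a5@(3,1):1 a6@(3,3):1 a7@(2,2):0 a8@(0,2):0 a9@(0,3):1
t=2: a0@(2,1):1 a1@(0,0):1 a2@(1,2):1 a3@(3,2):1 a4@(2,0):1 a5@(3,1):1 a6@(3,3):1 a7@(2,2):1 a8@(0,2):1 a9@(0,3):1
t=3: (unchanged — steady state)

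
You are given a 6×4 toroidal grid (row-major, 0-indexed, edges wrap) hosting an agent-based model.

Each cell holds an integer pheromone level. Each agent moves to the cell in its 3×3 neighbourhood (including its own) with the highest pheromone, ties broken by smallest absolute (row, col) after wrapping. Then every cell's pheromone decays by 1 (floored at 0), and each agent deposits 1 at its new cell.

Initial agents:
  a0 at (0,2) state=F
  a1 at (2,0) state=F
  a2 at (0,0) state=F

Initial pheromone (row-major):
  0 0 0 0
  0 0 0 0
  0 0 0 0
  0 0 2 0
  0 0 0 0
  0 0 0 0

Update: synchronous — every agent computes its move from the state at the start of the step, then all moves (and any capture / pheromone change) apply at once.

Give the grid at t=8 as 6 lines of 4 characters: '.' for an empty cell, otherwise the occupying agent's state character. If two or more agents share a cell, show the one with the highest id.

t=1: a0@(0,1) a1@(1,0) a2@(0,0) | pheromone: 1 1 0 0 / 1 0 0 0 / 0 0 0 0 / 0 0 1 0 / 0 0 0 0 / 0 0 0 0
t=2: a0@(0,0) a1@(0,0) a2@(0,0) | pheromone: 3 0 0 0 / 0 0 0 0 / 0 0 0 0 / 0 0 0 0 / 0 0 0 0 / 0 0 0 0
t=3: a0@(0,0) a1@(0,0) a2@(0,0) | pheromone: 5 0 0 0 / 0 0 0 0 / 0 0 0 0 / 0 0 0 0 / 0 0 0 0 / 0 0 0 0
t=4: a0@(0,0) a1@(0,0) a2@(0,0) | pheromone: 7 0 0 0 / 0 0 0 0 / 0 0 0 0 / 0 0 0 0 / 0 0 0 0 / 0 0 0 0
t=5: a0@(0,0) a1@(0,0) a2@(0,0) | pheromone: 9 0 0 0 / 0 0 0 0 / 0 0 0 0 / 0 0 0 0 / 0 0 0 0 / 0 0 0 0
t=6: a0@(0,0) a1@(0,0) a2@(0,0) | pheromone: 11 0 0 0 / 0 0 0 0 / 0 0 0 0 / 0 0 0 0 / 0 0 0 0 / 0 0 0 0
t=7: a0@(0,0) a1@(0,0) a2@(0,0) | pheromone: 13 0 0 0 / 0 0 0 0 / 0 0 0 0 / 0 0 0 0 / 0 0 0 0 / 0 0 0 0
t=8: a0@(0,0) a1@(0,0) a2@(0,0) | pheromone: 15 0 0 0 / 0 0 0 0 / 0 0 0 0 / 0 0 0 0 / 0 0 0 0 / 0 0 0 0

F...
....
....
....
....
....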